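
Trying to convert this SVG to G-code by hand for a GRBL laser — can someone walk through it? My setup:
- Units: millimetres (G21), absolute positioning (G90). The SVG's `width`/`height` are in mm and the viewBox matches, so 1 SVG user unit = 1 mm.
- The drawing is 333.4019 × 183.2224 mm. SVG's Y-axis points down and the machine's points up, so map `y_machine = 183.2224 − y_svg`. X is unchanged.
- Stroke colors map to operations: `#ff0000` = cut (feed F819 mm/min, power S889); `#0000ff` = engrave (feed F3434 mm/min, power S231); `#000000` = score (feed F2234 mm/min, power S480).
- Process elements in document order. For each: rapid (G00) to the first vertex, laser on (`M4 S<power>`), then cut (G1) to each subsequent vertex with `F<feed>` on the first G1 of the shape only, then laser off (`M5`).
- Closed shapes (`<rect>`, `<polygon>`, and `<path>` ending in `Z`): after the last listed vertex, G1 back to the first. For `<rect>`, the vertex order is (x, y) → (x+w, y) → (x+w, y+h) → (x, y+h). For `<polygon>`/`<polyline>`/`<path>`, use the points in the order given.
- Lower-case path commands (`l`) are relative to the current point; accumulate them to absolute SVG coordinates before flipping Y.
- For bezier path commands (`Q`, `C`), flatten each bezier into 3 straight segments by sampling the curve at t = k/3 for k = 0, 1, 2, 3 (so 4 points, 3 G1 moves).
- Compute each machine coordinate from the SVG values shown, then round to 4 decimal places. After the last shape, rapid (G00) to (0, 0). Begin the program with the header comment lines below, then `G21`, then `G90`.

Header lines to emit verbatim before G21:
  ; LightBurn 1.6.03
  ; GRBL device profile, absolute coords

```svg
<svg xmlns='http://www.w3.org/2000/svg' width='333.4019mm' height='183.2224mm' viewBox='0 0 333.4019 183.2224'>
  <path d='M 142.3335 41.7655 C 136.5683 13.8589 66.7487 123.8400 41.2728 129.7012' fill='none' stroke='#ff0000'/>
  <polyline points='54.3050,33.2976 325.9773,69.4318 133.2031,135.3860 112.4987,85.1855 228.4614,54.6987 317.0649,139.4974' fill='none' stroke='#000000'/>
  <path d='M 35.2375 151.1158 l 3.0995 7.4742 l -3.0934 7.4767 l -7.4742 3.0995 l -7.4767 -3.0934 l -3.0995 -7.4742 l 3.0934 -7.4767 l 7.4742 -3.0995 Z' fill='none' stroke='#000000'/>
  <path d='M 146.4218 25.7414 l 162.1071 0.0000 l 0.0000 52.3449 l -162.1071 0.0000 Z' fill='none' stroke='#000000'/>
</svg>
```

1 u = 1 mm; y_m = 183.2224 − y.

[1] `<path>` cubic bezier, #ff0000→cut S889 F819: (142.3335,141.4569) → (119.2316,132.3642) → (77.5152,85.1258) → (41.2728,53.5212)

[2] `<polyline>` open polyline, #000000→score S480 F2234: (54.3050,149.9248) → (325.9773,113.7906) → (133.2031,47.8364) → (112.4987,98.0369) → (228.4614,128.5237) → (317.0649,43.7250)

[3] `<path>` regular polygon, #000000→score S480 F2234: (35.2375,32.1066) → (38.3370,24.6324) → (35.2436,17.1557) → (27.7694,14.0562) → (20.2927,17.1496) → (17.1932,24.6238) → (20.2866,32.1005) → (27.7608,35.2000) → (35.2375,32.1066) (closed)

[4] `<path>` rectangle, #000000→score S480 F2234: (146.4218,157.4810) → (308.5289,157.4810) → (308.5289,105.1361) → (146.4218,105.1361) → (146.4218,157.4810) (closed)

; LightBurn 1.6.03
; GRBL device profile, absolute coords
G21
G90
G00 X142.3335 Y141.4569
M4 S889
G1 X119.2316 Y132.3642 F819
G1 X77.5152 Y85.1258
G1 X41.2728 Y53.5212
M5
G00 X54.3050 Y149.9248
M4 S480
G1 X325.9773 Y113.7906 F2234
G1 X133.2031 Y47.8364
G1 X112.4987 Y98.0369
G1 X228.4614 Y128.5237
G1 X317.0649 Y43.7250
M5
G00 X35.2375 Y32.1066
M4 S480
G1 X38.3370 Y24.6324 F2234
G1 X35.2436 Y17.1557
G1 X27.7694 Y14.0562
G1 X20.2927 Y17.1496
G1 X17.1932 Y24.6238
G1 X20.2866 Y32.1005
G1 X27.7608 Y35.2000
G1 X35.2375 Y32.1066
M5
G00 X146.4218 Y157.4810
M4 S480
G1 X308.5289 Y157.4810 F2234
G1 X308.5289 Y105.1361
G1 X146.4218 Y105.1361
G1 X146.4218 Y157.4810
M5
G00 X0.0000 Y0.0000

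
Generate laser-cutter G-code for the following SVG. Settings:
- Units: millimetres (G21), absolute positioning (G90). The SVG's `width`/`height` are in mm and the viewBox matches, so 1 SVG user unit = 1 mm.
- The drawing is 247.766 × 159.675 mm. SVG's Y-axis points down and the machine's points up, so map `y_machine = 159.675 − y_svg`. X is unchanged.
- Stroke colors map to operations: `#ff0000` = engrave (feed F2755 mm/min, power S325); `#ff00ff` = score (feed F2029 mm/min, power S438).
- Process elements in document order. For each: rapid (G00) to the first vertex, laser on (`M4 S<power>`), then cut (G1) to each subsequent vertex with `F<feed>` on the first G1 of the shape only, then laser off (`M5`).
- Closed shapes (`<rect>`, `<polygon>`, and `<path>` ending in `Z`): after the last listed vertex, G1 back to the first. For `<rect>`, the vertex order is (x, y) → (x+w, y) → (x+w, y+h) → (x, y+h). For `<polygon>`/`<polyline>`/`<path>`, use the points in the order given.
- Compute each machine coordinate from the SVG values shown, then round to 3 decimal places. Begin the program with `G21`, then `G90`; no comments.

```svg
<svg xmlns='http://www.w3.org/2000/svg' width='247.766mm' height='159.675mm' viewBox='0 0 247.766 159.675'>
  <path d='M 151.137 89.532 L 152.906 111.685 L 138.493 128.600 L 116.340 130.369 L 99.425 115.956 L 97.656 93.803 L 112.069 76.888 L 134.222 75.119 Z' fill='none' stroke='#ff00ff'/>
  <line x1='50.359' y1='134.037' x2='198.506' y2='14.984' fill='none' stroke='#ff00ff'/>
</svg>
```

G21
G90
G00 X151.137 Y70.143
M4 S438
G1 X152.906 Y47.990 F2029
G1 X138.493 Y31.075
G1 X116.340 Y29.306
G1 X99.425 Y43.719
G1 X97.656 Y65.872
G1 X112.069 Y82.787
G1 X134.222 Y84.556
G1 X151.137 Y70.143
M5
G00 X50.359 Y25.638
M4 S438
G1 X198.506 Y144.691 F2029
M5

viewBox `0 0 247.766 159.675` with mm width/height → 1 unit = 1 mm. Flip: y_m = 159.675 − y_svg.

**Shape 1** — `<path>` regular polygon, stroke `#ff00ff` → score (S438, F2029). Machine vertices: (151.137,70.143) → (152.906,47.990) → (138.493,31.075) → (116.340,29.306) → (99.425,43.719) → (97.656,65.872) → (112.069,82.787) → (134.222,84.556) → (151.137,70.143). Closed: final G1 returns to the first vertex.

**Shape 2** — `<line>` line segment, stroke `#ff00ff` → score (S438, F2029). Machine vertices: (50.359,25.638) → (198.506,144.691). Open path.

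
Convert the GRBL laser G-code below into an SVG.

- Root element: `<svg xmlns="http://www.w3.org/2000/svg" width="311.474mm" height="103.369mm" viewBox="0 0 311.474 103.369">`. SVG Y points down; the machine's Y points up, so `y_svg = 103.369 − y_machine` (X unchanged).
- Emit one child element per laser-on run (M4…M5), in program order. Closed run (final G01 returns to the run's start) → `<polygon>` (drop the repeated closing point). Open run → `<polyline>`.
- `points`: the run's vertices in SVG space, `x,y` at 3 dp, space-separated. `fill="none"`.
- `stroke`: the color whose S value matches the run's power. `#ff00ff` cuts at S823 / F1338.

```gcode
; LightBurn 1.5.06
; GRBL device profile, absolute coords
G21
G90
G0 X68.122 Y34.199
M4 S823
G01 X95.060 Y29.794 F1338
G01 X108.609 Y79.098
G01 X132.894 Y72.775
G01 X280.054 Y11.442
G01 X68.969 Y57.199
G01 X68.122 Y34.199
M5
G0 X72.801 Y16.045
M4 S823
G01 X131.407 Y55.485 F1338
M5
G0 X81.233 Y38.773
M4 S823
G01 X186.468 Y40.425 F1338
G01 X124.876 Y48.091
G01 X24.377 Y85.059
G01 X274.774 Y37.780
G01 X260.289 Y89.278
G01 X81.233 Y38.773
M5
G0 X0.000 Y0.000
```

<svg xmlns="http://www.w3.org/2000/svg" width="311.474mm" height="103.369mm" viewBox="0 0 311.474 103.369">
  <polygon points="68.122,69.170 95.060,73.575 108.609,24.271 132.894,30.594 280.054,91.927 68.969,46.170" fill="none" stroke="#ff00ff"/>
  <polyline points="72.801,87.324 131.407,47.884" fill="none" stroke="#ff00ff"/>
  <polygon points="81.233,64.596 186.468,62.944 124.876,55.278 24.377,18.310 274.774,65.589 260.289,14.091" fill="none" stroke="#ff00ff"/>
</svg>

Machine Y-up, SVG Y-down with viewBox height 103.369, so y_svg = 103.369 − y_machine; X carries over. Every run uses S823, so all elements get stroke `#ff00ff` (cut).

Run 1: The run returns to its start, so emit a `<polygon>` with points (Y-flipped): 68.122,69.170 95.060,73.575 108.609,24.271 132.894,30.594 280.054,91.927 68.969,46.170.

Run 2: The run is open, so emit a `<polyline>` with points (Y-flipped): 72.801,87.324 131.407,47.884.

Run 3: The run returns to its start, so emit a `<polygon>` with points (Y-flipped): 81.233,64.596 186.468,62.944 124.876,55.278 24.377,18.310 274.774,65.589 260.289,14.091.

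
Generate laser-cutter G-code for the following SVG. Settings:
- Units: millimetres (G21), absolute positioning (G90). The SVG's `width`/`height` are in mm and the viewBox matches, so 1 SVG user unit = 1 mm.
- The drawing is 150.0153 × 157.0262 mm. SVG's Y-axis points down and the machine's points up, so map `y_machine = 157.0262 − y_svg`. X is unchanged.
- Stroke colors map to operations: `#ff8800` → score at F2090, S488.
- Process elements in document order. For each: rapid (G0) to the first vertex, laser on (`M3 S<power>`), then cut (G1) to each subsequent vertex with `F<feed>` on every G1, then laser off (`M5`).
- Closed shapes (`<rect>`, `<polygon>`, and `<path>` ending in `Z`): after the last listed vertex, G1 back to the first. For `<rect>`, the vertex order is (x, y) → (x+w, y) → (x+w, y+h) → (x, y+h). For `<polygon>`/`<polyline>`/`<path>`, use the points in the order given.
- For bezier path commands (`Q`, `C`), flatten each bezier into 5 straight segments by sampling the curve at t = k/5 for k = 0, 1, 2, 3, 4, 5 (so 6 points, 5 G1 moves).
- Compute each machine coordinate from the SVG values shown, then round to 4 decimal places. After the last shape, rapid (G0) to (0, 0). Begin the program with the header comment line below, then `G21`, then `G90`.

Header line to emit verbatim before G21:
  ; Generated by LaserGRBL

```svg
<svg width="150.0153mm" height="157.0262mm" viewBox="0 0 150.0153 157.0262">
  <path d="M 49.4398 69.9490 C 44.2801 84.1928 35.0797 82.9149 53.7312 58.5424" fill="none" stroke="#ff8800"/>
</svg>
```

; Generated by LaserGRBL
G21
G90
G0 X49.4398 Y87.0772
M3 S488
G1 X46.1142 Y80.4541 F2090
G1 X43.3498 Y77.9197 F2090
G1 X42.6772 Y79.8375 F2090
G1 X45.6274 Y86.5711 F2090
G1 X53.7312 Y98.4838 F2090
M5
G0 X0.0000 Y0.0000

Since the viewBox matches the mm dimensions, user units are millimetres directly. The only transform is the Y-flip y_m = 157.0262 − y_svg.

Shape 1 is a cubic bezier drawn with `<path>`. Its stroke #ff8800 means score at S488, F2090. After flipping Y the toolpath is (49.4398,87.0772) → (46.1142,80.4541) → (43.3498,77.9197) → (42.6772,79.8375) → (45.6274,86.5711) → (53.7312,98.4838).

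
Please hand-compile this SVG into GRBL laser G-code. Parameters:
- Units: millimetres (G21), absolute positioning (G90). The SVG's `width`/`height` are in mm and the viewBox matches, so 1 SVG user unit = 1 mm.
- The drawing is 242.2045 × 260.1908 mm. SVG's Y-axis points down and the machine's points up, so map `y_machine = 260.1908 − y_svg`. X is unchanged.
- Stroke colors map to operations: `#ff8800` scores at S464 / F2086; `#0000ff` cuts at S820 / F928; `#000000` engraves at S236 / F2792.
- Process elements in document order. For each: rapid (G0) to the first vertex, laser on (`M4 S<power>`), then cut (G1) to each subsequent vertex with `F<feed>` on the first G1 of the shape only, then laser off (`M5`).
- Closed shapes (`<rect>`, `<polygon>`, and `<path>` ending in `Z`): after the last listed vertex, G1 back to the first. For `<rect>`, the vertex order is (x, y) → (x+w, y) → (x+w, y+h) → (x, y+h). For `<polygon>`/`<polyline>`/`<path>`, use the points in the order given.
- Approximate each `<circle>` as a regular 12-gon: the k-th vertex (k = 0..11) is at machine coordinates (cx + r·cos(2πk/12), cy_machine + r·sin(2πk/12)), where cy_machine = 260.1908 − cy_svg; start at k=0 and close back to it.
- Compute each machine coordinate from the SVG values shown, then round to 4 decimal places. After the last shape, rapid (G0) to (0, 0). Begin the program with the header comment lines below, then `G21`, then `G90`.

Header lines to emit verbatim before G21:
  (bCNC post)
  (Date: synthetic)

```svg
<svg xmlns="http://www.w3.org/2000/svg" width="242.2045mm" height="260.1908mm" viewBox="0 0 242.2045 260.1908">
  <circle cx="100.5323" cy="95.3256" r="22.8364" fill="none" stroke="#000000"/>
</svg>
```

(bCNC post)
(Date: synthetic)
G21
G90
G0 X123.3687 Y164.8652
M4 S236
G1 X120.3092 Y176.2834 F2792
G1 X111.9505 Y184.6421
G1 X100.5323 Y187.7016
G1 X89.1141 Y184.6421
G1 X80.7554 Y176.2834
G1 X77.6959 Y164.8652
G1 X80.7554 Y153.4470
G1 X89.1141 Y145.0883
G1 X100.5323 Y142.0288
G1 X111.9505 Y145.0883
G1 X120.3092 Y153.4470
G1 X123.3687 Y164.8652
M5
G0 X0.0000 Y0.0000

1 u = 1 mm; y_m = 260.1908 − y.

[1] `<circle>` circle, #000000→engrave S236 F2792: (123.3687,164.8652) → (120.3092,176.2834) → (111.9505,184.6421) → (100.5323,187.7016) → (89.1141,184.6421) → (80.7554,176.2834) → (77.6959,164.8652) → (80.7554,153.4470) → (89.1141,145.0883) → (100.5323,142.0288) → (111.9505,145.0883) → (120.3092,153.4470) → (123.3687,164.8652) (closed)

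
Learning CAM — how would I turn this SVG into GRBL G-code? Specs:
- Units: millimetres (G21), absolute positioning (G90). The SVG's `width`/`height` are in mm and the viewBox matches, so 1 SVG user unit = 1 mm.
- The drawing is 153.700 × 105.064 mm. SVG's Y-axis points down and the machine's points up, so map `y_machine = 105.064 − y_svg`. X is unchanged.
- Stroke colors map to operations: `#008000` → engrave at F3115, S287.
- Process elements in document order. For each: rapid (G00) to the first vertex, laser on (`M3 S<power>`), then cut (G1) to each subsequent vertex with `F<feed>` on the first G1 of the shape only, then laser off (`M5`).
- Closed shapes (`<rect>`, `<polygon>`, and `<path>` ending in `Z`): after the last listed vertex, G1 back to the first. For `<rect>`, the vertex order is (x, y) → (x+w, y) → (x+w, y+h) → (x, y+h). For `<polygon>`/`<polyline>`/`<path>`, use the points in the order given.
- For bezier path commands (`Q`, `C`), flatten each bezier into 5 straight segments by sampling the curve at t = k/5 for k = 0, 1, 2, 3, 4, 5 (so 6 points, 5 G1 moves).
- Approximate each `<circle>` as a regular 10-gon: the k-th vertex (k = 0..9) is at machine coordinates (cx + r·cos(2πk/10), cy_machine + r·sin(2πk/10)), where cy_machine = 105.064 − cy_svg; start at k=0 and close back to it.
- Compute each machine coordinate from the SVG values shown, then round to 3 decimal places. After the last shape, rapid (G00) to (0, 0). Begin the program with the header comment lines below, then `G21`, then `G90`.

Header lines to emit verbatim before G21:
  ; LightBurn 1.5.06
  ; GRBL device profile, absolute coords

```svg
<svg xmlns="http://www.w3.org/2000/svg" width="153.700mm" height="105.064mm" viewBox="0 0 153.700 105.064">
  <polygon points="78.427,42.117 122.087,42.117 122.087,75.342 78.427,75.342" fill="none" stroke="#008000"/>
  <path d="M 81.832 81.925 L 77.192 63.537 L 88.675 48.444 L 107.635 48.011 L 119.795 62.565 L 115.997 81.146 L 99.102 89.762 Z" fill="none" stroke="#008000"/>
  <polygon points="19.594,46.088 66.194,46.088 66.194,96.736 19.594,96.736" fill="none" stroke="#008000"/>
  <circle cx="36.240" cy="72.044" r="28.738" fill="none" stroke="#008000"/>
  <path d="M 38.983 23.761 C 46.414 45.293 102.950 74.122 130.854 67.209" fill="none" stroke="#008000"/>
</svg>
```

viewBox `0 0 153.700 105.064` with mm width/height → 1 unit = 1 mm. Flip: y_m = 105.064 − y_svg.

**Shape 1** — `<polygon>` rectangle, stroke `#008000` → engrave (S287, F3115). Machine vertices: (78.427,62.947) → (122.087,62.947) → (122.087,29.722) → (78.427,29.722) → (78.427,62.947). Closed: final G1 returns to the first vertex.

**Shape 2** — `<path>` regular polygon, stroke `#008000` → engrave (S287, F3115). Machine vertices: (81.832,23.139) → (77.192,41.527) → (88.675,56.620) → (107.635,57.053) → (119.795,42.499) → (115.997,23.918) → (99.102,15.302) → (81.832,23.139). Closed: final G1 returns to the first vertex.

**Shape 3** — `<polygon>` rectangle, stroke `#008000` → engrave (S287, F3115). Machine vertices: (19.594,58.976) → (66.194,58.976) → (66.194,8.328) → (19.594,8.328) → (19.594,58.976). Closed: final G1 returns to the first vertex.

**Shape 4** — `<circle>` circle, stroke `#008000` → engrave (S287, F3115). Machine vertices: (64.978,33.020) → (59.490,49.912) → (45.121,60.351) → (27.359,60.351) → (12.990,49.912) → (7.502,33.020) → (12.990,16.128) → (27.359,5.689) → (45.121,5.689) → (59.490,16.128) → (64.978,33.020). Closed: final G1 returns to the first vertex.

**Shape 5** — `<path>` cubic bezier, stroke `#008000` → engrave (S287, F3115). Control points (SVG): P0=(38.983,23.761), P1=(46.414,45.293), P2=(102.950,74.122), P3=(130.854,67.209); sampled at t=k/5. Machine vertices: (38.983,81.303) → (48.712,67.852) → (66.495,54.717) → (88.601,43.961) → (111.298,37.652) → (130.854,37.855). Open path.

; LightBurn 1.5.06
; GRBL device profile, absolute coords
G21
G90
G00 X78.427 Y62.947
M3 S287
G1 X122.087 Y62.947 F3115
G1 X122.087 Y29.722
G1 X78.427 Y29.722
G1 X78.427 Y62.947
M5
G00 X81.832 Y23.139
M3 S287
G1 X77.192 Y41.527 F3115
G1 X88.675 Y56.620
G1 X107.635 Y57.053
G1 X119.795 Y42.499
G1 X115.997 Y23.918
G1 X99.102 Y15.302
G1 X81.832 Y23.139
M5
G00 X19.594 Y58.976
M3 S287
G1 X66.194 Y58.976 F3115
G1 X66.194 Y8.328
G1 X19.594 Y8.328
G1 X19.594 Y58.976
M5
G00 X64.978 Y33.020
M3 S287
G1 X59.490 Y49.912 F3115
G1 X45.121 Y60.351
G1 X27.359 Y60.351
G1 X12.990 Y49.912
G1 X7.502 Y33.020
G1 X12.990 Y16.128
G1 X27.359 Y5.689
G1 X45.121 Y5.689
G1 X59.490 Y16.128
G1 X64.978 Y33.020
M5
G00 X38.983 Y81.303
M3 S287
G1 X48.712 Y67.852 F3115
G1 X66.495 Y54.717
G1 X88.601 Y43.961
G1 X111.298 Y37.652
G1 X130.854 Y37.855
M5
G00 X0.000 Y0.000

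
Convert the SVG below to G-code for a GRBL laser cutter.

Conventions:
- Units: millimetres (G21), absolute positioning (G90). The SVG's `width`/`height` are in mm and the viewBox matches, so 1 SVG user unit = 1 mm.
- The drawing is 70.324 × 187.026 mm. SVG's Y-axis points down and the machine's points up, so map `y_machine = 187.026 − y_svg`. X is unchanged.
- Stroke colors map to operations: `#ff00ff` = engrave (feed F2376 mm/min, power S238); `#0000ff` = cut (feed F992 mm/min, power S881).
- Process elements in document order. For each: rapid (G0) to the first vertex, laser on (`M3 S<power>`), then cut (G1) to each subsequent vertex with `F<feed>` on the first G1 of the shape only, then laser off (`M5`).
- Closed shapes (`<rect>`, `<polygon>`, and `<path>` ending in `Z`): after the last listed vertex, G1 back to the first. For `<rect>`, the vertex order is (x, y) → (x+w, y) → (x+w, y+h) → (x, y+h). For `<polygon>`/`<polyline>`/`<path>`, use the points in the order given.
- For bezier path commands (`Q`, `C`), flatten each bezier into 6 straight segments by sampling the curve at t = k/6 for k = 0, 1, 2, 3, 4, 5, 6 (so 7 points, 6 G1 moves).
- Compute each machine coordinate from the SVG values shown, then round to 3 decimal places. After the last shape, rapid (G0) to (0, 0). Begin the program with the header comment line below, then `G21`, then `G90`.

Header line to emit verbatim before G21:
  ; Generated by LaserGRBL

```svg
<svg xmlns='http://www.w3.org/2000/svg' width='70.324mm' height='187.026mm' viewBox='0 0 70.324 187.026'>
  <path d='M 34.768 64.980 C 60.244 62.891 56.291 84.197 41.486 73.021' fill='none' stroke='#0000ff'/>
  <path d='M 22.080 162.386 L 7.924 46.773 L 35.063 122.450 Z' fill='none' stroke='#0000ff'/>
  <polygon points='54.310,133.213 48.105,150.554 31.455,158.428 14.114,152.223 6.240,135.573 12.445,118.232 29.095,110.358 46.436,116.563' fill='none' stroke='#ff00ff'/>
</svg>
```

; Generated by LaserGRBL
G21
G90
G0 X34.768 Y122.046
M3 S881
G1 X45.140 Y121.400 F992
G1 X51.122 Y118.406
G1 X53.232 Y114.618
G1 X51.986 Y111.587
G1 X47.898 Y110.865
G1 X41.486 Y114.005
M5
G0 X22.080 Y24.640
M3 S881
G1 X7.924 Y140.253 F992
G1 X35.063 Y64.576
G1 X22.080 Y24.640
M5
G0 X54.310 Y53.813
M3 S238
G1 X48.105 Y36.472 F2376
G1 X31.455 Y28.598
G1 X14.114 Y34.803
G1 X6.240 Y51.453
G1 X12.445 Y68.794
G1 X29.095 Y76.668
G1 X46.436 Y70.463
G1 X54.310 Y53.813
M5
G0 X0.000 Y0.000

Since the viewBox matches the mm dimensions, user units are millimetres directly. The only transform is the Y-flip y_m = 187.026 − y_svg.

Shape 1 is a cubic bezier drawn with `<path>`. Its stroke #0000ff means cut at S881, F992. After flipping Y the toolpath is (34.768,122.046) → (45.140,121.400) → (51.122,118.406) → (53.232,114.618) → (51.986,111.587) → (47.898,110.865) → (41.486,114.005).

Shape 2 is a closed polygon drawn with `<path>`. Its stroke #0000ff means cut at S881, F992. After flipping Y the toolpath is (22.080,24.640) → (7.924,140.253) → (35.063,64.576) → (22.080,24.640), returning to the start.

Shape 3 is a regular polygon drawn with `<polygon>`. Its stroke #ff00ff means engrave at S238, F2376. After flipping Y the toolpath is (54.310,53.813) → (48.105,36.472) → (31.455,28.598) → (14.114,34.803) → (6.240,51.453) → (12.445,68.794) → (29.095,76.668) → (46.436,70.463) → (54.310,53.813), returning to the start.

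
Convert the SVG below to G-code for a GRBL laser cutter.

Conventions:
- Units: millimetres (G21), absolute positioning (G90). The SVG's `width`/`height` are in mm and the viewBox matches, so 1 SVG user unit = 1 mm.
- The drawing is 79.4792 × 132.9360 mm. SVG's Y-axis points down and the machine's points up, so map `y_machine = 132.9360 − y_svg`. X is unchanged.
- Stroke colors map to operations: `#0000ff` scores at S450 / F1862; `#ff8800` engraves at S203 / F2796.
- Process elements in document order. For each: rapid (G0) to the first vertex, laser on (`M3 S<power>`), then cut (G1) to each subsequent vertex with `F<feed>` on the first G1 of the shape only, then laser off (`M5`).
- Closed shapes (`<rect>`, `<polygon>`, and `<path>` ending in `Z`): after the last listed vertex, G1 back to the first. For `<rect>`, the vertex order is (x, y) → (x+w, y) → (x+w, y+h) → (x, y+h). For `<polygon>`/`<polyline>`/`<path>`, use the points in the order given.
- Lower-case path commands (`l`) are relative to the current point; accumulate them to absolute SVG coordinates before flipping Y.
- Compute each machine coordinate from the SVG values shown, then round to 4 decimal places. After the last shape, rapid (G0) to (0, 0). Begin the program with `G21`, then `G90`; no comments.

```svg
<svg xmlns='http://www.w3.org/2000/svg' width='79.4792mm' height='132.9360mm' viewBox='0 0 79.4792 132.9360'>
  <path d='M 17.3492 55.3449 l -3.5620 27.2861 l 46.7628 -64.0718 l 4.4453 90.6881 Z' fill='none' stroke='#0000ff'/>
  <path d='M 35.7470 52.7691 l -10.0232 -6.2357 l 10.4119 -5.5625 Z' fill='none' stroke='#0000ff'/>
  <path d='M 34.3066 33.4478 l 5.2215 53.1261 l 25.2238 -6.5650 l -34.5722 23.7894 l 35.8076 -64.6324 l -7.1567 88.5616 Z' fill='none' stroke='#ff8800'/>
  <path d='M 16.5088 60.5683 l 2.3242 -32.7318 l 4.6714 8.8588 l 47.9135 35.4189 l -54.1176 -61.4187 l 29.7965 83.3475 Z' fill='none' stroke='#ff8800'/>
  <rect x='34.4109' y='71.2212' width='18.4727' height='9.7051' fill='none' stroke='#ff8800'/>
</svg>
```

1 u = 1 mm; y_m = 132.9360 − y.

[1] `<path>` closed polygon, #0000ff→score S450 F1862: (17.3492,77.5911) → (13.7872,50.3050) → (60.5500,114.3768) → (64.9953,23.6887) → (17.3492,77.5911) (closed)

[2] `<path>` regular polygon, #0000ff→score S450 F1862: (35.7470,80.1669) → (25.7238,86.4026) → (36.1357,91.9651) → (35.7470,80.1669) (closed)

[3] `<path>` closed polygon, #ff8800→engrave S203 F2796: (34.3066,99.4882) → (39.5281,46.3621) → (64.7519,52.9271) → (30.1797,29.1377) → (65.9873,93.7701) → (58.8306,5.2085) → (34.3066,99.4882) (closed)

[4] `<path>` closed polygon, #ff8800→engrave S203 F2796: (16.5088,72.3677) → (18.8330,105.0995) → (23.5044,96.2407) → (71.4179,60.8218) → (17.3003,122.2405) → (47.0968,38.8930) → (16.5088,72.3677) (closed)

[5] `<rect>` rectangle, #ff8800→engrave S203 F2796: (34.4109,61.7148) → (52.8836,61.7148) → (52.8836,52.0097) → (34.4109,52.0097) → (34.4109,61.7148) (closed)

G21
G90
G0 X17.3492 Y77.5911
M3 S450
G1 X13.7872 Y50.3050 F1862
G1 X60.5500 Y114.3768
G1 X64.9953 Y23.6887
G1 X17.3492 Y77.5911
M5
G0 X35.7470 Y80.1669
M3 S450
G1 X25.7238 Y86.4026 F1862
G1 X36.1357 Y91.9651
G1 X35.7470 Y80.1669
M5
G0 X34.3066 Y99.4882
M3 S203
G1 X39.5281 Y46.3621 F2796
G1 X64.7519 Y52.9271
G1 X30.1797 Y29.1377
G1 X65.9873 Y93.7701
G1 X58.8306 Y5.2085
G1 X34.3066 Y99.4882
M5
G0 X16.5088 Y72.3677
M3 S203
G1 X18.8330 Y105.0995 F2796
G1 X23.5044 Y96.2407
G1 X71.4179 Y60.8218
G1 X17.3003 Y122.2405
G1 X47.0968 Y38.8930
G1 X16.5088 Y72.3677
M5
G0 X34.4109 Y61.7148
M3 S203
G1 X52.8836 Y61.7148 F2796
G1 X52.8836 Y52.0097
G1 X34.4109 Y52.0097
G1 X34.4109 Y61.7148
M5
G0 X0.0000 Y0.0000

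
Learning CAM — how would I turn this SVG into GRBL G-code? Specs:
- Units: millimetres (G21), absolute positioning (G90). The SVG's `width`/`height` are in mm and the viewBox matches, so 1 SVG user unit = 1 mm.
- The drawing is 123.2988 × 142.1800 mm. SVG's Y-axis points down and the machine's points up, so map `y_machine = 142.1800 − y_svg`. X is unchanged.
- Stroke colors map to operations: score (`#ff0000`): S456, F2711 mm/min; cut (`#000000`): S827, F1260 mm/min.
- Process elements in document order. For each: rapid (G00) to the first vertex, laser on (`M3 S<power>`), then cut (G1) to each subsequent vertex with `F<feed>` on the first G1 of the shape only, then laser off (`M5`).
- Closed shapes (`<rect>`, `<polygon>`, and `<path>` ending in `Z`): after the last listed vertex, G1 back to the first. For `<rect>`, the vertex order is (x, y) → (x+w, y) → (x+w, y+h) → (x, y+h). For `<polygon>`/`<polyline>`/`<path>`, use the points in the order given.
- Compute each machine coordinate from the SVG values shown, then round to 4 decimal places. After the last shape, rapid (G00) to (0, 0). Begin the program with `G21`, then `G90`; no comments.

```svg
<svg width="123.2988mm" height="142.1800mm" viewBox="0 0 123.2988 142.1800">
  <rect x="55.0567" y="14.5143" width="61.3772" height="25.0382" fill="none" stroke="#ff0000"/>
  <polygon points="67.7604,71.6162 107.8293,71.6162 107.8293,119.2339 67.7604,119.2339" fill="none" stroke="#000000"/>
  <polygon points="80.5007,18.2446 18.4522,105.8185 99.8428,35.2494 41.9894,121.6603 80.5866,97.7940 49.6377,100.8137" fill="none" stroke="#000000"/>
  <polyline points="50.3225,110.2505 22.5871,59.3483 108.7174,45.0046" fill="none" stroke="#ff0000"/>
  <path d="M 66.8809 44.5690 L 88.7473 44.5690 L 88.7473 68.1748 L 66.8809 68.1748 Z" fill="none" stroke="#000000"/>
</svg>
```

viewBox `0 0 123.2988 142.1800` with mm width/height → 1 unit = 1 mm. Flip: y_m = 142.1800 − y_svg.

**Shape 1** — `<rect>` rectangle, stroke `#ff0000` → score (S456, F2711). Machine vertices: (55.0567,127.6657) → (116.4339,127.6657) → (116.4339,102.6275) → (55.0567,102.6275) → (55.0567,127.6657). Closed: final G1 returns to the first vertex.

**Shape 2** — `<polygon>` rectangle, stroke `#000000` → cut (S827, F1260). Machine vertices: (67.7604,70.5638) → (107.8293,70.5638) → (107.8293,22.9461) → (67.7604,22.9461) → (67.7604,70.5638). Closed: final G1 returns to the first vertex.

**Shape 3** — `<polygon>` closed polygon, stroke `#000000` → cut (S827, F1260). Machine vertices: (80.5007,123.9354) → (18.4522,36.3615) → (99.8428,106.9306) → (41.9894,20.5197) → (80.5866,44.3860) → (49.6377,41.3663) → (80.5007,123.9354). Closed: final G1 returns to the first vertex.

**Shape 4** — `<polyline>` open polyline, stroke `#ff0000` → score (S456, F2711). Machine vertices: (50.3225,31.9295) → (22.5871,82.8317) → (108.7174,97.1754). Open path.

**Shape 5** — `<path>` rectangle, stroke `#000000` → cut (S827, F1260). Machine vertices: (66.8809,97.6110) → (88.7473,97.6110) → (88.7473,74.0052) → (66.8809,74.0052) → (66.8809,97.6110). Closed: final G1 returns to the first vertex.

G21
G90
G00 X55.0567 Y127.6657
M3 S456
G1 X116.4339 Y127.6657 F2711
G1 X116.4339 Y102.6275
G1 X55.0567 Y102.6275
G1 X55.0567 Y127.6657
M5
G00 X67.7604 Y70.5638
M3 S827
G1 X107.8293 Y70.5638 F1260
G1 X107.8293 Y22.9461
G1 X67.7604 Y22.9461
G1 X67.7604 Y70.5638
M5
G00 X80.5007 Y123.9354
M3 S827
G1 X18.4522 Y36.3615 F1260
G1 X99.8428 Y106.9306
G1 X41.9894 Y20.5197
G1 X80.5866 Y44.3860
G1 X49.6377 Y41.3663
G1 X80.5007 Y123.9354
M5
G00 X50.3225 Y31.9295
M3 S456
G1 X22.5871 Y82.8317 F2711
G1 X108.7174 Y97.1754
M5
G00 X66.8809 Y97.6110
M3 S827
G1 X88.7473 Y97.6110 F1260
G1 X88.7473 Y74.0052
G1 X66.8809 Y74.0052
G1 X66.8809 Y97.6110
M5
G00 X0.0000 Y0.0000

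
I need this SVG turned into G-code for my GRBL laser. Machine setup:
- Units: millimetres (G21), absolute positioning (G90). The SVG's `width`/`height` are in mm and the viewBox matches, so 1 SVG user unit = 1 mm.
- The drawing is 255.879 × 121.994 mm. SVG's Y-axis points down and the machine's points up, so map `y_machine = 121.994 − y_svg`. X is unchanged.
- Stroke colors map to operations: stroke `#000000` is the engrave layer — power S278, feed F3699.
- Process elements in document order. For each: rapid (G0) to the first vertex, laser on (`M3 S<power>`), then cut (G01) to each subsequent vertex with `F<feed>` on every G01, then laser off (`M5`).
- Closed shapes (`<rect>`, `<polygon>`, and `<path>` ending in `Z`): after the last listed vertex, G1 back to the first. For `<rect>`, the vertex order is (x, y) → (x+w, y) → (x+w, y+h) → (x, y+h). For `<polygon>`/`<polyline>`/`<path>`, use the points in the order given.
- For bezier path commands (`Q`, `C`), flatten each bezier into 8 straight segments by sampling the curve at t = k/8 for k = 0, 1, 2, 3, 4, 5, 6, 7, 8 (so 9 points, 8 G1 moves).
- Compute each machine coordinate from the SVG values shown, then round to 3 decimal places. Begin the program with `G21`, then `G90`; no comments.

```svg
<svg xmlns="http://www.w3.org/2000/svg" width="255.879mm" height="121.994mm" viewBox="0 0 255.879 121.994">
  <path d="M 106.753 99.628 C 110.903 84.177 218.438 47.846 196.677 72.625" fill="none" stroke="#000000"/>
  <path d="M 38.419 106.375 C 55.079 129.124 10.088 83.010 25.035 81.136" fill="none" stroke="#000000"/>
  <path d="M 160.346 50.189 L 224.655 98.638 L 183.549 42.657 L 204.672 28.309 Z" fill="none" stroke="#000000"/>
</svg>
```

G21
G90
G0 X106.753 Y22.366
M3 S278
G01 X112.701 Y28.979 F3699
G01 X125.615 Y36.588 F3699
G01 X142.767 Y44.233 F3699
G01 X161.432 Y50.954 F3699
G01 X178.882 Y55.788 F3699
G01 X192.390 Y57.776 F3699
G01 X199.231 Y55.957 F3699
G01 X196.677 Y49.369 F3699
M5
G0 X38.419 Y15.619
M3 S278
G01 X42.014 Y10.095 F3699
G01 X41.254 Y9.702 F3699
G01 X37.564 Y13.114 F3699
G01 X32.369 Y19.005 F3699
G01 X27.094 Y26.050 F3699
G01 X23.163 Y32.925 F3699
G01 X22.002 Y38.302 F3699
G01 X25.035 Y40.858 F3699
M5
G0 X160.346 Y71.805
M3 S278
G01 X224.655 Y23.356 F3699
G01 X183.549 Y79.337 F3699
G01 X204.672 Y93.685 F3699
G01 X160.346 Y71.805 F3699
M5

viewBox `0 0 255.879 121.994` with mm width/height → 1 unit = 1 mm. Flip: y_m = 121.994 − y_svg.

**Shape 1** — `<path>` cubic bezier, stroke `#000000` → engrave (S278, F3699). Control points (SVG): P0=(106.753,99.628), P1=(110.903,84.177), P2=(218.438,47.846), P3=(196.677,72.625); sampled at t=k/8. Machine vertices: (106.753,22.366) → (112.701,28.979) → (125.615,36.588) → (142.767,44.233) → (161.432,50.954) → (178.882,55.788) → (192.390,57.776) → (199.231,55.957) → (196.677,49.369). Open path.

**Shape 2** — `<path>` cubic bezier, stroke `#000000` → engrave (S278, F3699). Control points (SVG): P0=(38.419,106.375), P1=(55.079,129.124), P2=(10.088,83.010), P3=(25.035,81.136); sampled at t=k/8. Machine vertices: (38.419,15.619) → (42.014,10.095) → (41.254,9.702) → (37.564,13.114) → (32.369,19.005) → (27.094,26.050) → (23.163,32.925) → (22.002,38.302) → (25.035,40.858). Open path.

**Shape 3** — `<path>` closed polygon, stroke `#000000` → engrave (S278, F3699). Machine vertices: (160.346,71.805) → (224.655,23.356) → (183.549,79.337) → (204.672,93.685) → (160.346,71.805). Closed: final G1 returns to the first vertex.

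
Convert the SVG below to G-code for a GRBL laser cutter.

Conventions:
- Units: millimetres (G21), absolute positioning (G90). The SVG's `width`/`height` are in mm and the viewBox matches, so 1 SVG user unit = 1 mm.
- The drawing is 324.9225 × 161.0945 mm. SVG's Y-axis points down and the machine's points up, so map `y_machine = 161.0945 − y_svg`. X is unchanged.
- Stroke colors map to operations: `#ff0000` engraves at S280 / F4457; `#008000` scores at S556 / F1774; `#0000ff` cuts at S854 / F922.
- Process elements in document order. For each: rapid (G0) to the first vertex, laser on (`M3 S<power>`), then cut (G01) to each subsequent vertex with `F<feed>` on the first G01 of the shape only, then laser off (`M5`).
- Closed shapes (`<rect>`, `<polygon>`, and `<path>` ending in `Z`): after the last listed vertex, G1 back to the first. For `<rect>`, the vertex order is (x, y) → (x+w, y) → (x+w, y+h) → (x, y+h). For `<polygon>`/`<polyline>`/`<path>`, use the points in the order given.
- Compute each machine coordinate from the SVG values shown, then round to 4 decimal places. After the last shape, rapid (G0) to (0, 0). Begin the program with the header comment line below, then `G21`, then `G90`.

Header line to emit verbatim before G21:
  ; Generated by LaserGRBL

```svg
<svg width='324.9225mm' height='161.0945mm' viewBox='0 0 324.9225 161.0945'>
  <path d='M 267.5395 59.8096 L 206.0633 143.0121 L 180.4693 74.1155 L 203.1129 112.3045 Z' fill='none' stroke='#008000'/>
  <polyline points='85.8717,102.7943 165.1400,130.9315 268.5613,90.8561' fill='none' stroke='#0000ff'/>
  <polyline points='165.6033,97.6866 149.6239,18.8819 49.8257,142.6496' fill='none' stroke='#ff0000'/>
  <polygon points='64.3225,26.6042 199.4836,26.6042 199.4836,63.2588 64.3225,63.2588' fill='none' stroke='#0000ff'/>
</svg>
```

Since the viewBox matches the mm dimensions, user units are millimetres directly. The only transform is the Y-flip y_m = 161.0945 − y_svg.

Shape 1 is a closed polygon drawn with `<path>`. Its stroke #008000 means score at S556, F1774. After flipping Y the toolpath is (267.5395,101.2849) → (206.0633,18.0824) → (180.4693,86.9790) → (203.1129,48.7900) → (267.5395,101.2849), returning to the start.

Shape 2 is a open polyline drawn with `<polyline>`. Its stroke #0000ff means cut at S854, F922. After flipping Y the toolpath is (85.8717,58.3002) → (165.1400,30.1630) → (268.5613,70.2384).

Shape 3 is a open polyline drawn with `<polyline>`. Its stroke #ff0000 means engrave at S280, F4457. After flipping Y the toolpath is (165.6033,63.4079) → (149.6239,142.2126) → (49.8257,18.4449).

Shape 4 is a rectangle drawn with `<polygon>`. Its stroke #0000ff means cut at S854, F922. After flipping Y the toolpath is (64.3225,134.4903) → (199.4836,134.4903) → (199.4836,97.8357) → (64.3225,97.8357) → (64.3225,134.4903), returning to the start.

; Generated by LaserGRBL
G21
G90
G0 X267.5395 Y101.2849
M3 S556
G01 X206.0633 Y18.0824 F1774
G01 X180.4693 Y86.9790
G01 X203.1129 Y48.7900
G01 X267.5395 Y101.2849
M5
G0 X85.8717 Y58.3002
M3 S854
G01 X165.1400 Y30.1630 F922
G01 X268.5613 Y70.2384
M5
G0 X165.6033 Y63.4079
M3 S280
G01 X149.6239 Y142.2126 F4457
G01 X49.8257 Y18.4449
M5
G0 X64.3225 Y134.4903
M3 S854
G01 X199.4836 Y134.4903 F922
G01 X199.4836 Y97.8357
G01 X64.3225 Y97.8357
G01 X64.3225 Y134.4903
M5
G0 X0.0000 Y0.0000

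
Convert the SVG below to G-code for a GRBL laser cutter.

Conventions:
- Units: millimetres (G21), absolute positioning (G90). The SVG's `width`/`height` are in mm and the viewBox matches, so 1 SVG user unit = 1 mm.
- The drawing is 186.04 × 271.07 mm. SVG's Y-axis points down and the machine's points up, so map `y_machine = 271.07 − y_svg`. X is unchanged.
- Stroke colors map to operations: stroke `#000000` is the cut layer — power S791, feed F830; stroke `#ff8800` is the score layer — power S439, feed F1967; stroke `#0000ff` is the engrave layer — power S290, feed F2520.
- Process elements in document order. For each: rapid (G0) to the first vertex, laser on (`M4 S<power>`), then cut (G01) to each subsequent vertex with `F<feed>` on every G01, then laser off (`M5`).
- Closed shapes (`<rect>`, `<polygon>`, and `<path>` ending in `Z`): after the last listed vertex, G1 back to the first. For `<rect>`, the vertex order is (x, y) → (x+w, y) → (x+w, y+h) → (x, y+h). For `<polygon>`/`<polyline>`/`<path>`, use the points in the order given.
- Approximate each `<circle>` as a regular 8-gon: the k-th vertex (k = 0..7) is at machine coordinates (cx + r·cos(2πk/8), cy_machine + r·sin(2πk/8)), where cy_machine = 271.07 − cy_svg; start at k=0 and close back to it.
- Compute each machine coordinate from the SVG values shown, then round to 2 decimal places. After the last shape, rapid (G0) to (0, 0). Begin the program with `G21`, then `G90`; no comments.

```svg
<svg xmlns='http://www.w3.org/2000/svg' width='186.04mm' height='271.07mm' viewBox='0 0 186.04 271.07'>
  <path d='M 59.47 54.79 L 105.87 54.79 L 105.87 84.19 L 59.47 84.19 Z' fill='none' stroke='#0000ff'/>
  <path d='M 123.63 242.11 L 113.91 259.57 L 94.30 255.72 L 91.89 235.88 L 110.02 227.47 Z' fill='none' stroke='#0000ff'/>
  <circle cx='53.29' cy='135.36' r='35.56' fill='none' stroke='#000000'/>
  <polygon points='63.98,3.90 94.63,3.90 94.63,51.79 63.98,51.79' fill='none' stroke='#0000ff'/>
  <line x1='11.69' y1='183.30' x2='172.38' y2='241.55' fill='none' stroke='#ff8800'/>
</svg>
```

Since the viewBox matches the mm dimensions, user units are millimetres directly. The only transform is the Y-flip y_m = 271.07 − y_svg.

Shape 1 is a rectangle drawn with `<path>`. Its stroke #0000ff means engrave at S290, F2520. After flipping Y the toolpath is (59.47,216.28) → (105.87,216.28) → (105.87,186.88) → (59.47,186.88) → (59.47,216.28), returning to the start.

Shape 2 is a regular polygon drawn with `<path>`. Its stroke #0000ff means engrave at S290, F2520. After flipping Y the toolpath is (123.63,28.96) → (113.91,11.50) → (94.30,15.35) → (91.89,35.19) → (110.02,43.60) → (123.63,28.96), returning to the start.

Shape 3 is a circle drawn with `<circle>`. Its stroke #000000 means cut at S791, F830. After flipping Y the toolpath is (88.85,135.71) → (78.43,160.85) → (53.29,171.27) → (28.15,160.85) → (17.73,135.71) → (28.15,110.57) → (53.29,100.15) → (78.43,110.57) → (88.85,135.71), returning to the start.

Shape 4 is a rectangle drawn with `<polygon>`. Its stroke #0000ff means engrave at S290, F2520. After flipping Y the toolpath is (63.98,267.17) → (94.63,267.17) → (94.63,219.28) → (63.98,219.28) → (63.98,267.17), returning to the start.

Shape 5 is a line segment drawn with `<line>`. Its stroke #ff8800 means score at S439, F1967. After flipping Y the toolpath is (11.69,87.77) → (172.38,29.52).

G21
G90
G0 X59.47 Y216.28
M4 S290
G01 X105.87 Y216.28 F2520
G01 X105.87 Y186.88 F2520
G01 X59.47 Y186.88 F2520
G01 X59.47 Y216.28 F2520
M5
G0 X123.63 Y28.96
M4 S290
G01 X113.91 Y11.50 F2520
G01 X94.30 Y15.35 F2520
G01 X91.89 Y35.19 F2520
G01 X110.02 Y43.60 F2520
G01 X123.63 Y28.96 F2520
M5
G0 X88.85 Y135.71
M4 S791
G01 X78.43 Y160.85 F830
G01 X53.29 Y171.27 F830
G01 X28.15 Y160.85 F830
G01 X17.73 Y135.71 F830
G01 X28.15 Y110.57 F830
G01 X53.29 Y100.15 F830
G01 X78.43 Y110.57 F830
G01 X88.85 Y135.71 F830
M5
G0 X63.98 Y267.17
M4 S290
G01 X94.63 Y267.17 F2520
G01 X94.63 Y219.28 F2520
G01 X63.98 Y219.28 F2520
G01 X63.98 Y267.17 F2520
M5
G0 X11.69 Y87.77
M4 S439
G01 X172.38 Y29.52 F1967
M5
G0 X0.00 Y0.00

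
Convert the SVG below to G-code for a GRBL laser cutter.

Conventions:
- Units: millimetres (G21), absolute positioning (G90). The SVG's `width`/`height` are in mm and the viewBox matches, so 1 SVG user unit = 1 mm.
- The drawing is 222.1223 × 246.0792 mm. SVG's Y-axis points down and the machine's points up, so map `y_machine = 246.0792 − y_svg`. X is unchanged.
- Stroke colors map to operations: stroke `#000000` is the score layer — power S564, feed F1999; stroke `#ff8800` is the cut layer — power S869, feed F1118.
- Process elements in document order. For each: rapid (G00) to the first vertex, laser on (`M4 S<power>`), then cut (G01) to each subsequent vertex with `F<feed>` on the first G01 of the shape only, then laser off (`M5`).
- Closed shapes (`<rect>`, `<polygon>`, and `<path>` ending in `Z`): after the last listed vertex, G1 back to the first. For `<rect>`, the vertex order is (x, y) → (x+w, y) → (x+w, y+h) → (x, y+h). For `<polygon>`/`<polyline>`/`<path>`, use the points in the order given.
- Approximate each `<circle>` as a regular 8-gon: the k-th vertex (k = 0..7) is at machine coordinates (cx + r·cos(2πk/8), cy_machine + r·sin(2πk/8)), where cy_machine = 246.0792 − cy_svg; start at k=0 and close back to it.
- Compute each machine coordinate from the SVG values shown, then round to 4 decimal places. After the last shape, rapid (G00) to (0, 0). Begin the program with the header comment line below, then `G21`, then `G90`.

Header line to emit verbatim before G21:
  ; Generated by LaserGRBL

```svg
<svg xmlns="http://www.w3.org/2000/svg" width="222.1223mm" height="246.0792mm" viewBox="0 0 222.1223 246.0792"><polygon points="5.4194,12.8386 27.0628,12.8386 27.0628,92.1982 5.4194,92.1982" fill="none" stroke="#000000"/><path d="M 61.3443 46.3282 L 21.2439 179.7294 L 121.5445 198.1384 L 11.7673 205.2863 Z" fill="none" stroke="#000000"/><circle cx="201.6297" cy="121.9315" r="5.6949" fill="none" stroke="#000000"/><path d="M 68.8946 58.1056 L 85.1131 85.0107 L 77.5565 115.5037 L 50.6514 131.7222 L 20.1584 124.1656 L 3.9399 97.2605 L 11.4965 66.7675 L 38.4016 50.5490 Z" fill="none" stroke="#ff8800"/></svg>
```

1 u = 1 mm; y_m = 246.0792 − y.

[1] `<polygon>` rectangle, #000000→score S564 F1999: (5.4194,233.2406) → (27.0628,233.2406) → (27.0628,153.8810) → (5.4194,153.8810) → (5.4194,233.2406) (closed)

[2] `<path>` closed polygon, #000000→score S564 F1999: (61.3443,199.7510) → (21.2439,66.3498) → (121.5445,47.9408) → (11.7673,40.7929) → (61.3443,199.7510) (closed)

[3] `<circle>` circle, #000000→score S564 F1999: (207.3246,124.1477) → (205.6566,128.1746) → (201.6297,129.8426) → (197.6028,128.1746) → (195.9348,124.1477) → (197.6028,120.1208) → (201.6297,118.4528) → (205.6566,120.1208) → (207.3246,124.1477) (closed)

[4] `<path>` regular polygon, #ff8800→cut S869 F1118: (68.8946,187.9736) → (85.1131,161.0685) → (77.5565,130.5755) → (50.6514,114.3570) → (20.1584,121.9136) → (3.9399,148.8187) → (11.4965,179.3117) → (38.4016,195.5302) → (68.8946,187.9736) (closed)

; Generated by LaserGRBL
G21
G90
G00 X5.4194 Y233.2406
M4 S564
G01 X27.0628 Y233.2406 F1999
G01 X27.0628 Y153.8810
G01 X5.4194 Y153.8810
G01 X5.4194 Y233.2406
M5
G00 X61.3443 Y199.7510
M4 S564
G01 X21.2439 Y66.3498 F1999
G01 X121.5445 Y47.9408
G01 X11.7673 Y40.7929
G01 X61.3443 Y199.7510
M5
G00 X207.3246 Y124.1477
M4 S564
G01 X205.6566 Y128.1746 F1999
G01 X201.6297 Y129.8426
G01 X197.6028 Y128.1746
G01 X195.9348 Y124.1477
G01 X197.6028 Y120.1208
G01 X201.6297 Y118.4528
G01 X205.6566 Y120.1208
G01 X207.3246 Y124.1477
M5
G00 X68.8946 Y187.9736
M4 S869
G01 X85.1131 Y161.0685 F1118
G01 X77.5565 Y130.5755
G01 X50.6514 Y114.3570
G01 X20.1584 Y121.9136
G01 X3.9399 Y148.8187
G01 X11.4965 Y179.3117
G01 X38.4016 Y195.5302
G01 X68.8946 Y187.9736
M5
G00 X0.0000 Y0.0000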